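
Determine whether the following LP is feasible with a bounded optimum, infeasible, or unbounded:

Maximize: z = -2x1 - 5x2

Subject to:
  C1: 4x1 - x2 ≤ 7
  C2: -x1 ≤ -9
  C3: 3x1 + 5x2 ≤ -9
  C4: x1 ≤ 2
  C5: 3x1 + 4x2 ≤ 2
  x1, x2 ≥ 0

Infeasible (no feasible solution exists)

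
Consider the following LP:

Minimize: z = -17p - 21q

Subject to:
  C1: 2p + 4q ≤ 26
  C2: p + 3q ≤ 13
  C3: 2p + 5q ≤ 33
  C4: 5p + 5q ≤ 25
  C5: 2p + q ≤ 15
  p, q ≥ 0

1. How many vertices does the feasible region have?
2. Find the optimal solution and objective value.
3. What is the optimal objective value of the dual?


1. 4
2. p = 1, q = 4, z = -101
3. -101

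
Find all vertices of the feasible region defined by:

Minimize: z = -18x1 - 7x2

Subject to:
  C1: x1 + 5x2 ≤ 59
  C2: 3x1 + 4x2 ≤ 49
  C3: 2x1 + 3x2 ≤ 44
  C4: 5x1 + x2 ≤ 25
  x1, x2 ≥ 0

(0, 0), (5, 0), (3, 10), (0.8182, 11.64), (0, 11.8)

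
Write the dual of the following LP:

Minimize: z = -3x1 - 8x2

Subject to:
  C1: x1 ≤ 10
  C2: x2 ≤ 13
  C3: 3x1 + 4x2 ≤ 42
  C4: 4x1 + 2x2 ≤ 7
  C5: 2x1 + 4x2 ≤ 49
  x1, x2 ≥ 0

Primal min cᵀx s.t. Ax ≤ b, x ≥ 0  →  Dual max −bᵀy s.t. Aᵀy ≥ −c, y ≥ 0.

Maximize: z = -10y1 - 13y2 - 42y3 - 7y4 - 49y5

Subject to:
  y1 + 3y3 + 4y4 + 2y5 ≥ 3
  y2 + 4y3 + 2y4 + 4y5 ≥ 8
  y1, y2, y3, y4, y5 ≥ 0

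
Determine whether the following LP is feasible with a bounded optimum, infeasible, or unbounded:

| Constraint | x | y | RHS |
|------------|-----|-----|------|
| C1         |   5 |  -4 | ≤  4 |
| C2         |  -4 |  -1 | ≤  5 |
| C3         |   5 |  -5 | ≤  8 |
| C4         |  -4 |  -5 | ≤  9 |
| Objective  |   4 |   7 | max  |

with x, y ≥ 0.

Unbounded (objective can increase without bound)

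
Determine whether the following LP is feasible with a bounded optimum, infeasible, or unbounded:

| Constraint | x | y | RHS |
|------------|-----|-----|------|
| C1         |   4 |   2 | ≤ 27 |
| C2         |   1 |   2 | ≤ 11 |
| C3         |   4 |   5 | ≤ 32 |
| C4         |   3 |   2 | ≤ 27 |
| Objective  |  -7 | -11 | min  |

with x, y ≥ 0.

Feasible with a bounded optimal solution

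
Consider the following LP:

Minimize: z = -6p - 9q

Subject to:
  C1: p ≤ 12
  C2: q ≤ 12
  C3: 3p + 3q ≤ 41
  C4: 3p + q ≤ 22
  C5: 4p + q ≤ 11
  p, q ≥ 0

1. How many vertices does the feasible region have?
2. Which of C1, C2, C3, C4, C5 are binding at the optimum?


1. 3
2. C5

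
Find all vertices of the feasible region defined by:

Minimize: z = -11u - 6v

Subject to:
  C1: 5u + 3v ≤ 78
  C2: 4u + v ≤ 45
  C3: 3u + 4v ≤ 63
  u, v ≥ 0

(0, 0), (11.25, 0), (9, 9), (0, 15.75)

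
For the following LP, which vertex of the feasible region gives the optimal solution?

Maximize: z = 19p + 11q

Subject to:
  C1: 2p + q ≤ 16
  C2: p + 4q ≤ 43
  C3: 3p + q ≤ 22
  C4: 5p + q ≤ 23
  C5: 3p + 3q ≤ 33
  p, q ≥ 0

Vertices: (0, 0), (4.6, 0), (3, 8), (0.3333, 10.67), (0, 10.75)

Evaluate the objective at each vertex of the feasible region:
  z(0, 0) = 0
  z(4.6, 0) = 87.4
  z(3, 8) = 145  ←
  z(0.3333, 10.67) = 123.7
  z(0, 10.75) = 118.2
The maximum is at p = 3, q = 8.

(3, 8)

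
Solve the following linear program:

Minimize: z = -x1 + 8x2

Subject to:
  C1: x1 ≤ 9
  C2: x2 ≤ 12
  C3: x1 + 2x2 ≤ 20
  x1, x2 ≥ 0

Evaluate the objective at each vertex of the feasible region:
  z(0, 0) = 0
  z(9, 0) = -9  ←
  z(9, 5.5) = 35
  z(0, 10) = 80
The minimum is at x1 = 9, x2 = 0.

x1 = 9, x2 = 0, z = -9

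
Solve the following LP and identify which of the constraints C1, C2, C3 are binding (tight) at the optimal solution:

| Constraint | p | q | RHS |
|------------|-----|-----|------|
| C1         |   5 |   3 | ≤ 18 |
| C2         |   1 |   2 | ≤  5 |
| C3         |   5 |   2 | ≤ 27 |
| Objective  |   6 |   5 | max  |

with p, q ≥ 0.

At p = 3, q = 1, compute slack b - a·x for each constraint:
  C1: 18 − 18 = 0  (binding)
  C2: 5 − 5 = 0  (binding)
  C3: 27 − 17 = 10  (slack)

Optimal: p = 3, q = 1
Binding: C1, C2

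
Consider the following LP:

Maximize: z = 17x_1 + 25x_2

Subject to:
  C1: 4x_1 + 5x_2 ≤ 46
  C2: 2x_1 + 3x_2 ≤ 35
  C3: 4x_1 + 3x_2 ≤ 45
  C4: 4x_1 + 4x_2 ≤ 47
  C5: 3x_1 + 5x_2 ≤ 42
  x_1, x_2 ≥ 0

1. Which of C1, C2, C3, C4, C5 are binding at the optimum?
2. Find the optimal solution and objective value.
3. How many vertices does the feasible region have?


1. C1, C5
2. x_1 = 4, x_2 = 6, z = 218
3. 5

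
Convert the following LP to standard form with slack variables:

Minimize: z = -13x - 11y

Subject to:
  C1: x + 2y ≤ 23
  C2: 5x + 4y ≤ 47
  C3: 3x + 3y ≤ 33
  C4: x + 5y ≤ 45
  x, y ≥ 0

min z = -13x - 11y

s.t.
  x + 2y + s1 = 23
  5x + 4y + s2 = 47
  3x + 3y + s3 = 33
  x + 5y + s4 = 45
  x, y, s1, s2, s3, s4 ≥ 0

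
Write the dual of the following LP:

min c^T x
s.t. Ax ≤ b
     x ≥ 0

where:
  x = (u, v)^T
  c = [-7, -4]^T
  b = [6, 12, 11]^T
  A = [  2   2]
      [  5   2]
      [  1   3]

Primal min cᵀx s.t. Ax ≤ b, x ≥ 0  →  Dual max −bᵀy s.t. Aᵀy ≥ −c, y ≥ 0.

Maximize: z = -6y1 - 12y2 - 11y3

Subject to:
  2y1 + 5y2 + y3 ≥ 7
  2y1 + 2y2 + 3y3 ≥ 4
  y1, y2, y3 ≥ 0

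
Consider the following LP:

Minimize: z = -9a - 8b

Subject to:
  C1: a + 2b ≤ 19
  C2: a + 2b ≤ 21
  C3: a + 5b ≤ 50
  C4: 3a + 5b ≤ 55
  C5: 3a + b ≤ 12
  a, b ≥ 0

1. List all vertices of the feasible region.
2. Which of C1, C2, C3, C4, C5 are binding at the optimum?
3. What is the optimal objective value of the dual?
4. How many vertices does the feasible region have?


1. (0, 0), (4, 0), (1, 9), (0, 9.5)
2. C1, C5
3. -81
4. 4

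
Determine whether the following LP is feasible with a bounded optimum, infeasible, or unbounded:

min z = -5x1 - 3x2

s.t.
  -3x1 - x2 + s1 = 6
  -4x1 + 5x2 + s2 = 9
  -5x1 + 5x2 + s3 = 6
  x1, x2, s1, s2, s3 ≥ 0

Unbounded (objective can decrease without bound)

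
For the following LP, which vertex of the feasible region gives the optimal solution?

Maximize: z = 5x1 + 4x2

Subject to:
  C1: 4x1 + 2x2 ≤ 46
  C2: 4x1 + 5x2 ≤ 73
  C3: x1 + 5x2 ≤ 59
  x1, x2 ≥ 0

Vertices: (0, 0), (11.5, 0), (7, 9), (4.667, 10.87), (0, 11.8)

Evaluate the objective at each vertex of the feasible region:
  z(0, 0) = 0
  z(11.5, 0) = 57.5
  z(7, 9) = 71  ←
  z(4.667, 10.87) = 66.8
  z(0, 11.8) = 47.2
The maximum is at x1 = 7, x2 = 9.

(7, 9)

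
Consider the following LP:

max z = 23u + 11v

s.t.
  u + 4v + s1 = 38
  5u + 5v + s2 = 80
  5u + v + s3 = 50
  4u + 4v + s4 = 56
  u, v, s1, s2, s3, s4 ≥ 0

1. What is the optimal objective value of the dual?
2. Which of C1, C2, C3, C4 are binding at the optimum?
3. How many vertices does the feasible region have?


1. 262
2. C3, C4
3. 5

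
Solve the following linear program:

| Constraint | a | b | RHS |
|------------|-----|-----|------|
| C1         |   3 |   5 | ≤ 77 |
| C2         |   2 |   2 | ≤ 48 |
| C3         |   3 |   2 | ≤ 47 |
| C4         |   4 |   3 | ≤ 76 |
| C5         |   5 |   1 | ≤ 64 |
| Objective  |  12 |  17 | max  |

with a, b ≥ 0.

Evaluate the objective at each vertex of the feasible region:
  z(0, 0) = 0
  z(12.8, 0) = 153.6
  z(11.57, 6.143) = 243.3
  z(9, 10) = 278  ←
  z(0, 15.4) = 261.8
The maximum is at a = 9, b = 10.

a = 9, b = 10, z = 278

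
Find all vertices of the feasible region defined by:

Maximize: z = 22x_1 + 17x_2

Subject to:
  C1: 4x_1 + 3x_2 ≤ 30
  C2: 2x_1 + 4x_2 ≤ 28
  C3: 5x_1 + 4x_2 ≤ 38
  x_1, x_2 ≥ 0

(0, 0), (7.5, 0), (6, 2), (3.333, 5.333), (0, 7)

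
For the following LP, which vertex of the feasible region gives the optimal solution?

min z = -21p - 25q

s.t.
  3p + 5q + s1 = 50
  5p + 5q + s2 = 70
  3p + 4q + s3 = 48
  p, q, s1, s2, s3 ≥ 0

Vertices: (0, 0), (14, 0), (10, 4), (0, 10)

Evaluate the objective at each vertex of the feasible region:
  z(0, 0) = 0
  z(14, 0) = -294
  z(10, 4) = -310  ←
  z(0, 10) = -250
The minimum is at p = 10, q = 4.

(10, 4)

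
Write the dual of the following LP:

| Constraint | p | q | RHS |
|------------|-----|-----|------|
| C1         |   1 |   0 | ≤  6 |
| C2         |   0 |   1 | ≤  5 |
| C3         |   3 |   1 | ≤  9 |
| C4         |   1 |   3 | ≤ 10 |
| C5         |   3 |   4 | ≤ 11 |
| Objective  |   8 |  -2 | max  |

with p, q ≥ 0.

Primal max cᵀx s.t. Ax ≤ b, x ≥ 0  →  Dual min bᵀy s.t. Aᵀy ≥ c, y ≥ 0.

Minimize: z = 6y1 + 5y2 + 9y3 + 10y4 + 11y5

Subject to:
  y1 + 3y3 + y4 + 3y5 ≥ 8
  y2 + y3 + 3y4 + 4y5 ≥ -2
  y1, y2, y3, y4, y5 ≥ 0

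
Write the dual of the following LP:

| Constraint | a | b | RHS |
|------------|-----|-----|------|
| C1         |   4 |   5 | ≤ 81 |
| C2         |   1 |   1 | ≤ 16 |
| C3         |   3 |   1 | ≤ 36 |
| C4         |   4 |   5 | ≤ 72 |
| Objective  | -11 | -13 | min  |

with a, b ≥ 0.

Primal min cᵀx s.t. Ax ≤ b, x ≥ 0  →  Dual max −bᵀy s.t. Aᵀy ≥ −c, y ≥ 0.

Maximize: z = -81y1 - 16y2 - 36y3 - 72y4

Subject to:
  4y1 + y2 + 3y3 + 4y4 ≥ 11
  5y1 + y2 + y3 + 5y4 ≥ 13
  y1, y2, y3, y4 ≥ 0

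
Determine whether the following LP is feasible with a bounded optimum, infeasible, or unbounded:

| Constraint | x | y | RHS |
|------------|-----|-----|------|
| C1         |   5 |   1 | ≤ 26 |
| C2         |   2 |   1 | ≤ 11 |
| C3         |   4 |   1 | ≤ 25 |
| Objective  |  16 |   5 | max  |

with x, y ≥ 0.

Feasible with a bounded optimal solution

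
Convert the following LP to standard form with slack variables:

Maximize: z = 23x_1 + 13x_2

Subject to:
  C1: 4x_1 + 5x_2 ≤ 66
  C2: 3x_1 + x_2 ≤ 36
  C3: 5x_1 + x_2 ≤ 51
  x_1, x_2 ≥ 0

max z = 23x_1 + 13x_2

s.t.
  4x_1 + 5x_2 + s1 = 66
  3x_1 + x_2 + s2 = 36
  5x_1 + x_2 + s3 = 51
  x_1, x_2, s1, s2, s3 ≥ 0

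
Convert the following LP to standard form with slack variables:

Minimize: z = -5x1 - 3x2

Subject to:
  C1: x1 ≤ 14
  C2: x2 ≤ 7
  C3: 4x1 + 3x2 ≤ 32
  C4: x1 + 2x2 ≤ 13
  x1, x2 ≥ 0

min z = -5x1 - 3x2

s.t.
  x1 + s1 = 14
  x2 + s2 = 7
  4x1 + 3x2 + s3 = 32
  x1 + 2x2 + s4 = 13
  x1, x2, s1, s2, s3, s4 ≥ 0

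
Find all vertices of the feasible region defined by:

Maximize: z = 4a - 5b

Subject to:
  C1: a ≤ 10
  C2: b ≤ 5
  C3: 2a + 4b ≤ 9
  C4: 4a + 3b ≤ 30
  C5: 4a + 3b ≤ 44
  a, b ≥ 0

(0, 0), (4.5, 0), (0, 2.25)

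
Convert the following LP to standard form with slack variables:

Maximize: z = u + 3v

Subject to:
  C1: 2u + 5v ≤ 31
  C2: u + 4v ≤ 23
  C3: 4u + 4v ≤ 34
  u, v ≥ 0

max z = u + 3v

s.t.
  2u + 5v + s1 = 31
  u + 4v + s2 = 23
  4u + 4v + s3 = 34
  u, v, s1, s2, s3 ≥ 0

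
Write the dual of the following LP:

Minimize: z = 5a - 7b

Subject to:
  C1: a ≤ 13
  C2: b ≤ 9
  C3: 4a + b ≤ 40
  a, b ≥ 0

Primal min cᵀx s.t. Ax ≤ b, x ≥ 0  →  Dual max −bᵀy s.t. Aᵀy ≥ −c, y ≥ 0.

Maximize: z = -13y1 - 9y2 - 40y3

Subject to:
  y1 + 4y3 ≥ -5
  y2 + y3 ≥ 7
  y1, y2, y3 ≥ 0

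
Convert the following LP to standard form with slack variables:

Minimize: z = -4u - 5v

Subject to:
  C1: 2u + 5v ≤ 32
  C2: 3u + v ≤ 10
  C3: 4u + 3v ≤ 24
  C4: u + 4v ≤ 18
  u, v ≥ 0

min z = -4u - 5v

s.t.
  2u + 5v + s1 = 32
  3u + v + s2 = 10
  4u + 3v + s3 = 24
  u + 4v + s4 = 18
  u, v, s1, s2, s3, s4 ≥ 0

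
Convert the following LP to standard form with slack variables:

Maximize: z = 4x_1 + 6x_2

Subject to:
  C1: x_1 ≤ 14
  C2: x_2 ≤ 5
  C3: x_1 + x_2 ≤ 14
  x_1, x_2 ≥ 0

max z = 4x_1 + 6x_2

s.t.
  x_1 + s1 = 14
  x_2 + s2 = 5
  x_1 + x_2 + s3 = 14
  x_1, x_2, s1, s2, s3 ≥ 0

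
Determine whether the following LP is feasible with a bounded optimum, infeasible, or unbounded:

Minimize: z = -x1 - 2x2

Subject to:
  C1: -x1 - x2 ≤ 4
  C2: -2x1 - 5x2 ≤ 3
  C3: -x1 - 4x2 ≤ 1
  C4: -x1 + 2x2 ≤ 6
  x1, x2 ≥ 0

Unbounded (objective can decrease without bound)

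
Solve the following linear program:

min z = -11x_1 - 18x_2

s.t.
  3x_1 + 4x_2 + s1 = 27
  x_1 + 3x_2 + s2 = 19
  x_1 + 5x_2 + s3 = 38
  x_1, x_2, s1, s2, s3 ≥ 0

Evaluate the objective at each vertex of the feasible region:
  z(0, 0) = 0
  z(9, 0) = -99
  z(1, 6) = -119  ←
  z(0, 6.333) = -114
The minimum is at x_1 = 1, x_2 = 6.

x_1 = 1, x_2 = 6, z = -119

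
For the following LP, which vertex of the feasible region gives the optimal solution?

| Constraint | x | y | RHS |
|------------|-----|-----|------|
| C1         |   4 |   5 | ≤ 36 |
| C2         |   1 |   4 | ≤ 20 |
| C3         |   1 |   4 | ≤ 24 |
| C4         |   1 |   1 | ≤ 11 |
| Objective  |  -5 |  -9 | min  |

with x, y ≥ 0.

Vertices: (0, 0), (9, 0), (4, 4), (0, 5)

Evaluate the objective at each vertex of the feasible region:
  z(0, 0) = 0
  z(9, 0) = -45
  z(4, 4) = -56  ←
  z(0, 5) = -45
The minimum is at x = 4, y = 4.

(4, 4)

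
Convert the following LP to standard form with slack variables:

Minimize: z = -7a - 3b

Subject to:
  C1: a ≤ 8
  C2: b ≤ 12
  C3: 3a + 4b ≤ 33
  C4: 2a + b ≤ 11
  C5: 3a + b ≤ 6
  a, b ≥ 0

min z = -7a - 3b

s.t.
  a + s1 = 8
  b + s2 = 12
  3a + 4b + s3 = 33
  2a + b + s4 = 11
  3a + b + s5 = 6
  a, b, s1, s2, s3, s4, s5 ≥ 0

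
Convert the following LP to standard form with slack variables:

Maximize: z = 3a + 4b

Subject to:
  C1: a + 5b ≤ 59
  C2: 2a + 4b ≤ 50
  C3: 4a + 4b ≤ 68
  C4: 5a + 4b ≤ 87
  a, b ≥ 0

max z = 3a + 4b

s.t.
  a + 5b + s1 = 59
  2a + 4b + s2 = 50
  4a + 4b + s3 = 68
  5a + 4b + s4 = 87
  a, b, s1, s2, s3, s4 ≥ 0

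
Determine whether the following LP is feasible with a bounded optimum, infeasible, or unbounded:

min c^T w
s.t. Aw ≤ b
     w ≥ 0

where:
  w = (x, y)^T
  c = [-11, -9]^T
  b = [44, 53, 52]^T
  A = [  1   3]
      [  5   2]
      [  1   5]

Feasible with a bounded optimal solution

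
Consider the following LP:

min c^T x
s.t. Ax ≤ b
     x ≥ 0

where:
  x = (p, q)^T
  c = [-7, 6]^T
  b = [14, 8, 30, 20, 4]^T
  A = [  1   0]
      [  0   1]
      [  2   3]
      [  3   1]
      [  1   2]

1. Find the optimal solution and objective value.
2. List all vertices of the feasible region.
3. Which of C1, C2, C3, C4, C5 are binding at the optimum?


1. p = 4, q = 0, z = -28
2. (0, 0), (4, 0), (0, 2)
3. C5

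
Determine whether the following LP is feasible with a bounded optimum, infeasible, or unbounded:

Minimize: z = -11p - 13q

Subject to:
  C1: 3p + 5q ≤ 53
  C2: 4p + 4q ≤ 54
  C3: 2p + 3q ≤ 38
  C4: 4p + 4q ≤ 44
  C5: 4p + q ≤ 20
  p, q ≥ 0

Feasible with a bounded optimal solution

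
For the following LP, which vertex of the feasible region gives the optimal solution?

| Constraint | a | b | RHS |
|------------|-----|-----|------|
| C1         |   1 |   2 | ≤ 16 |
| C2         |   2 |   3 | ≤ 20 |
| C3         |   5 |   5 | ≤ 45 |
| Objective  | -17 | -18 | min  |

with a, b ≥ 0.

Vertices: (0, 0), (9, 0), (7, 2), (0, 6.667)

Evaluate the objective at each vertex of the feasible region:
  z(0, 0) = 0
  z(9, 0) = -153
  z(7, 2) = -155  ←
  z(0, 6.667) = -120
The minimum is at a = 7, b = 2.

(7, 2)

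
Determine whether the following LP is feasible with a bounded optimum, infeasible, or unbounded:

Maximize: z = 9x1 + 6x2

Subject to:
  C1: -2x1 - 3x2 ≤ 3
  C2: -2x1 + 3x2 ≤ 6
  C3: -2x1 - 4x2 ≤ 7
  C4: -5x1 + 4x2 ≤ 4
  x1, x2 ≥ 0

Unbounded (objective can increase without bound)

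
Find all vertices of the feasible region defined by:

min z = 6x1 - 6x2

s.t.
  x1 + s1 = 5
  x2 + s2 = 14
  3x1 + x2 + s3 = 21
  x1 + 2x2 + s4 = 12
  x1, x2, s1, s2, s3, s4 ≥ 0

(0, 0), (5, 0), (5, 3.5), (0, 6)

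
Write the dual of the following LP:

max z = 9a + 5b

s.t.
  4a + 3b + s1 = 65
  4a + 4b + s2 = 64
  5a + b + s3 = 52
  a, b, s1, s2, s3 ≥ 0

Primal max cᵀx s.t. Ax ≤ b, x ≥ 0  →  Dual min bᵀy s.t. Aᵀy ≥ c, y ≥ 0.

Minimize: z = 65y1 + 64y2 + 52y3

Subject to:
  4y1 + 4y2 + 5y3 ≥ 9
  3y1 + 4y2 + y3 ≥ 5
  y1, y2, y3 ≥ 0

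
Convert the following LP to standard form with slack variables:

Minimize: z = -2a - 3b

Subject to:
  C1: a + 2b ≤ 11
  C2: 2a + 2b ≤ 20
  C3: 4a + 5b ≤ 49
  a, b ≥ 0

min z = -2a - 3b

s.t.
  a + 2b + s1 = 11
  2a + 2b + s2 = 20
  4a + 5b + s3 = 49
  a, b, s1, s2, s3 ≥ 0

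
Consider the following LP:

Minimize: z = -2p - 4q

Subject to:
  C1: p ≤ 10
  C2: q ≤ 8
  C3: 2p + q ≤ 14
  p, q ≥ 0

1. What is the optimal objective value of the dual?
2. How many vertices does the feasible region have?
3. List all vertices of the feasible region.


1. -38
2. 4
3. (0, 0), (7, 0), (3, 8), (0, 8)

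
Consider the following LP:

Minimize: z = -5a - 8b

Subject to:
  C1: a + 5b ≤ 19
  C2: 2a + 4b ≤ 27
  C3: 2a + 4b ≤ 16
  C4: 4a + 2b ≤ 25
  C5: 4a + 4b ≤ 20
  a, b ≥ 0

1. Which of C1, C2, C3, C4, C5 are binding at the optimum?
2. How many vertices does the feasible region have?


1. C3, C5
2. 5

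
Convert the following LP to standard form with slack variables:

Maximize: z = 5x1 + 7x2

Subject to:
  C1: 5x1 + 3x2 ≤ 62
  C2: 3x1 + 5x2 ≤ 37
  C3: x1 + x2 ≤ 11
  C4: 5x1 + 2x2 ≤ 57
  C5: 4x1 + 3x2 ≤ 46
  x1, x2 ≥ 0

max z = 5x1 + 7x2

s.t.
  5x1 + 3x2 + s1 = 62
  3x1 + 5x2 + s2 = 37
  x1 + x2 + s3 = 11
  5x1 + 2x2 + s4 = 57
  4x1 + 3x2 + s5 = 46
  x1, x2, s1, s2, s3, s4, s5 ≥ 0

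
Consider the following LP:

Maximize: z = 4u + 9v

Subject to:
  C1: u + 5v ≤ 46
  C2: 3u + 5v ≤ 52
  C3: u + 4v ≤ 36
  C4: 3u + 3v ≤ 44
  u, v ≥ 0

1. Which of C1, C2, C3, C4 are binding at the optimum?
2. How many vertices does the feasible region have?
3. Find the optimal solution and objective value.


1. C2, C3
2. 5
3. u = 4, v = 8, z = 88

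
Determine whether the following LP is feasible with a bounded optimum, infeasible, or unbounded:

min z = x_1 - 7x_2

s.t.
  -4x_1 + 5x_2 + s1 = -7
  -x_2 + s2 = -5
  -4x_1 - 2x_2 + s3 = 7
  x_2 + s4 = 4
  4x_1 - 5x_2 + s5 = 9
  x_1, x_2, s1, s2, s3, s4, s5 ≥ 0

Infeasible (no feasible solution exists)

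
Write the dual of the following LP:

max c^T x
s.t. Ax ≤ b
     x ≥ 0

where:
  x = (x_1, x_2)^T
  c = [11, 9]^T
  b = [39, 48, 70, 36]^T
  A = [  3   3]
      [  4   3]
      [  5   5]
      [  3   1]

Primal max cᵀx s.t. Ax ≤ b, x ≥ 0  →  Dual min bᵀy s.t. Aᵀy ≥ c, y ≥ 0.

Minimize: z = 39y1 + 48y2 + 70y3 + 36y4

Subject to:
  3y1 + 4y2 + 5y3 + 3y4 ≥ 11
  3y1 + 3y2 + 5y3 + y4 ≥ 9
  y1, y2, y3, y4 ≥ 0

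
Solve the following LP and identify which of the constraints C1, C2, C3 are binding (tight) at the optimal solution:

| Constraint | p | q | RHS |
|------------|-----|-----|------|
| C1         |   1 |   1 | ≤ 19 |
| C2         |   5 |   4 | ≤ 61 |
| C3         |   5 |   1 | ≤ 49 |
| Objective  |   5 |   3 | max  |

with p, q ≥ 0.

At p = 9, q = 4, compute slack b - a·x for each constraint:
  C1: 19 − 13 = 6  (slack)
  C2: 61 − 61 = 0  (binding)
  C3: 49 − 49 = 0  (binding)

Optimal: p = 9, q = 4
Binding: C2, C3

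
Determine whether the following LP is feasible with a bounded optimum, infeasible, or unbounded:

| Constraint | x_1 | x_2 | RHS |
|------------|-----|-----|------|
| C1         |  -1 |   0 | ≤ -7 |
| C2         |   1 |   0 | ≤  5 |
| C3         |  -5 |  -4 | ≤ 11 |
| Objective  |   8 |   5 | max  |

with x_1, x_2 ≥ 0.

Infeasible (no feasible solution exists)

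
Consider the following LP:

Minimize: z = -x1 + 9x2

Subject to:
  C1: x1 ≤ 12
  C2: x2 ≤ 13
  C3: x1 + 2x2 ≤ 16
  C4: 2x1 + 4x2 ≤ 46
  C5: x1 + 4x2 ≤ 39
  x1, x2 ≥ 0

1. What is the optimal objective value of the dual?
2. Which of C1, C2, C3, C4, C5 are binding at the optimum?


1. -12
2. C1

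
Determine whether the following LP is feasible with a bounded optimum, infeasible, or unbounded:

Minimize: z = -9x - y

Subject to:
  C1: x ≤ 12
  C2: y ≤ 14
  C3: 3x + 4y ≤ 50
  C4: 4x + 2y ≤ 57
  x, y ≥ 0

Feasible with a bounded optimal solution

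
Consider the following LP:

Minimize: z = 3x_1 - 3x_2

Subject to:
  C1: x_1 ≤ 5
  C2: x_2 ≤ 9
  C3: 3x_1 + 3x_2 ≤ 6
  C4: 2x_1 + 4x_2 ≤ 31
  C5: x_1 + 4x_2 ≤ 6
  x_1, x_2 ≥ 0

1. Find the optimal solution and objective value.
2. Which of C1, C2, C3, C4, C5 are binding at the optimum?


1. x_1 = 0, x_2 = 1.5, z = -4.5
2. C5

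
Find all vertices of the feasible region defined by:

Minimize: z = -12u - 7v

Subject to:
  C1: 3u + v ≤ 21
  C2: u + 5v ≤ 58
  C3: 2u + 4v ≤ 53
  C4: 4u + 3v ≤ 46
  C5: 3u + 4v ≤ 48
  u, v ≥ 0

(0, 0), (7, 0), (4, 9), (0.7273, 11.45), (0, 11.6)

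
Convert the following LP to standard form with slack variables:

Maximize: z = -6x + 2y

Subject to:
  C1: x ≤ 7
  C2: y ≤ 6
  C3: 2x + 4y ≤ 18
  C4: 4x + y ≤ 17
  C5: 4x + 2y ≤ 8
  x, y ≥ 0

max z = -6x + 2y

s.t.
  x + s1 = 7
  y + s2 = 6
  2x + 4y + s3 = 18
  4x + y + s4 = 17
  4x + 2y + s5 = 8
  x, y, s1, s2, s3, s4, s5 ≥ 0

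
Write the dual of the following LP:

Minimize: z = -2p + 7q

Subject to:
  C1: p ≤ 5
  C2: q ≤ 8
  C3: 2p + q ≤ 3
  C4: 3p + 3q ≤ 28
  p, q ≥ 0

Primal min cᵀx s.t. Ax ≤ b, x ≥ 0  →  Dual max −bᵀy s.t. Aᵀy ≥ −c, y ≥ 0.

Maximize: z = -5y1 - 8y2 - 3y3 - 28y4

Subject to:
  y1 + 2y3 + 3y4 ≥ 2
  y2 + y3 + 3y4 ≥ -7
  y1, y2, y3, y4 ≥ 0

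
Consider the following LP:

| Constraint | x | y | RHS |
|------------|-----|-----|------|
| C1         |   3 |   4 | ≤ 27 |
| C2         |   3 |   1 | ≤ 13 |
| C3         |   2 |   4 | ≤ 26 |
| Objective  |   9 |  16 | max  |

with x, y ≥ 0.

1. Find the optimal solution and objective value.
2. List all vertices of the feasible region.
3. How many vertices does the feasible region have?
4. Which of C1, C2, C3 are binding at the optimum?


1. x = 1, y = 6, z = 105
2. (0, 0), (4.333, 0), (2.778, 4.667), (1, 6), (0, 6.5)
3. 5
4. C1, C3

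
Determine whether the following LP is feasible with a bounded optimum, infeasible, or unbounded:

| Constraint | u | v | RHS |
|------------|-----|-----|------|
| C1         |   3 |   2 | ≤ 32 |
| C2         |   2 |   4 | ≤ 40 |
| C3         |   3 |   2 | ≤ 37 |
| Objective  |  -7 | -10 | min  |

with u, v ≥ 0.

Feasible with a bounded optimal solution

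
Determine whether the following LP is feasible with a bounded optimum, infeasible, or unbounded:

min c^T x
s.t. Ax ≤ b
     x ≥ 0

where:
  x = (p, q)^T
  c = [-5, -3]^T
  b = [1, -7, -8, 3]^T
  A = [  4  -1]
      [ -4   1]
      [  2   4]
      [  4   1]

Infeasible (no feasible solution exists)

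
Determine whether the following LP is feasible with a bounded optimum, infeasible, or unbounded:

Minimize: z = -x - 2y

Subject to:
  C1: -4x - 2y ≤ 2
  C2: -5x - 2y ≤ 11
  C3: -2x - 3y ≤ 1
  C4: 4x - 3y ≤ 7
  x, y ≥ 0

Unbounded (objective can decrease without bound)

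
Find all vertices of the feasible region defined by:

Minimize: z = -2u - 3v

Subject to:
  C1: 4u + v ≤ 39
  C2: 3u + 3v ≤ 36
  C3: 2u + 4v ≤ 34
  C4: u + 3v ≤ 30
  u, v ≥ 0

(0, 0), (9.75, 0), (9, 3), (7, 5), (0, 8.5)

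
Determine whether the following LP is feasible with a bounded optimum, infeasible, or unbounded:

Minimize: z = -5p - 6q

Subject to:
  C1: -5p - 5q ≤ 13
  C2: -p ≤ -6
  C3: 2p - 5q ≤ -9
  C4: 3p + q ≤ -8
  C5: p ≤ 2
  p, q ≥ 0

Infeasible (no feasible solution exists)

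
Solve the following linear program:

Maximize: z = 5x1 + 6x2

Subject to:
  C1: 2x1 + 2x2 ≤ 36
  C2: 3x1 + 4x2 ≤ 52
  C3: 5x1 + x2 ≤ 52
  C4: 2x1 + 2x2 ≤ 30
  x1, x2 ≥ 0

Evaluate the objective at each vertex of the feasible region:
  z(0, 0) = 0
  z(10.4, 0) = 52
  z(9.25, 5.75) = 80.75
  z(8, 7) = 82  ←
  z(0, 13) = 78
The maximum is at x1 = 8, x2 = 7.

x1 = 8, x2 = 7, z = 82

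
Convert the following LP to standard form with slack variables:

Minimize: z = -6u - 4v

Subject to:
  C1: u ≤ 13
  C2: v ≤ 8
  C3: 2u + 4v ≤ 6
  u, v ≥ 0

min z = -6u - 4v

s.t.
  u + s1 = 13
  v + s2 = 8
  2u + 4v + s3 = 6
  u, v, s1, s2, s3 ≥ 0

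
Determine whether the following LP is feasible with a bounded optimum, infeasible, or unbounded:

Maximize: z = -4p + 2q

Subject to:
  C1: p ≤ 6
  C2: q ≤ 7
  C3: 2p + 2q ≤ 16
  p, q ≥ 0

Feasible with a bounded optimal solution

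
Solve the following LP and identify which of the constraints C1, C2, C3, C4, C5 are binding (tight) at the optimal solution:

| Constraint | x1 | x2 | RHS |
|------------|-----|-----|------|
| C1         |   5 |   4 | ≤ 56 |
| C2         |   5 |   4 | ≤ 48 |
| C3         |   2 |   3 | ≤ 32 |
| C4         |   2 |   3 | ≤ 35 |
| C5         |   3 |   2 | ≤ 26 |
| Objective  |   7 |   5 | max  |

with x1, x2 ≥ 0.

At x1 = 4, x2 = 7, compute slack b - a·x for each constraint:
  C1: 56 − 48 = 8  (slack)
  C2: 48 − 48 = 0  (binding)
  C3: 32 − 29 = 3  (slack)
  C4: 35 − 29 = 6  (slack)
  C5: 26 − 26 = 0  (binding)

Optimal: x1 = 4, x2 = 7
Binding: C2, C5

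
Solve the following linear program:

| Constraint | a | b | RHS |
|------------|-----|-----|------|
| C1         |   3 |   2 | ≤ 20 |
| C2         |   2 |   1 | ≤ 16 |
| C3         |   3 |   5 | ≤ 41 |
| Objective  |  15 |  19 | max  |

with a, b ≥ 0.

Evaluate the objective at each vertex of the feasible region:
  z(0, 0) = 0
  z(6.667, 0) = 100
  z(2, 7) = 163  ←
  z(0, 8.2) = 155.8
The maximum is at a = 2, b = 7.

a = 2, b = 7, z = 163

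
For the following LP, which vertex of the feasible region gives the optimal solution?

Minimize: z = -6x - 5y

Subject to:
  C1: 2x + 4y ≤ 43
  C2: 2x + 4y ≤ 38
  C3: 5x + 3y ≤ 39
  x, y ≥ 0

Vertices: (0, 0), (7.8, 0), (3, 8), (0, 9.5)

Evaluate the objective at each vertex of the feasible region:
  z(0, 0) = 0
  z(7.8, 0) = -46.8
  z(3, 8) = -58  ←
  z(0, 9.5) = -47.5
The minimum is at x = 3, y = 8.

(3, 8)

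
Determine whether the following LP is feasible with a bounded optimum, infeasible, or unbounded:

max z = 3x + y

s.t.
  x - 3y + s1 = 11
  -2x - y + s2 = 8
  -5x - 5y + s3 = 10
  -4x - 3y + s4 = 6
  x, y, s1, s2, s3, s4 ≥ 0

Unbounded (objective can increase without bound)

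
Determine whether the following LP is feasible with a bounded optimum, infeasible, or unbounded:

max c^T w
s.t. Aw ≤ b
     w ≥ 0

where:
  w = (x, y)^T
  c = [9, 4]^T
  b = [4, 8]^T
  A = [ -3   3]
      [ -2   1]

Unbounded (objective can increase without bound)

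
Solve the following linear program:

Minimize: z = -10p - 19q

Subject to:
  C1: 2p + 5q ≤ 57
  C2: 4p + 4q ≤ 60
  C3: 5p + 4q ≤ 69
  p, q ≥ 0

Evaluate the objective at each vertex of the feasible region:
  z(0, 0) = 0
  z(13.8, 0) = -138
  z(9, 6) = -204
  z(6, 9) = -231  ←
  z(0, 11.4) = -216.6
The minimum is at p = 6, q = 9.

p = 6, q = 9, z = -231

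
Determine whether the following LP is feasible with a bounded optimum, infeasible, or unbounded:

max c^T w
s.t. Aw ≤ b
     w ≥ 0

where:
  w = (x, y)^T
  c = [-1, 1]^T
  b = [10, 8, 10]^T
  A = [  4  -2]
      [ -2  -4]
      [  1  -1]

Unbounded (objective can increase without bound)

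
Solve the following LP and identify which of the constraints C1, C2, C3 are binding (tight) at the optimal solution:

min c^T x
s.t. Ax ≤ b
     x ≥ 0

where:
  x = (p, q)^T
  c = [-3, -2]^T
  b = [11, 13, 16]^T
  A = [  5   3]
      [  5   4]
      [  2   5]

At p = 1, q = 2, compute slack b - a·x for each constraint:
  C1: 11 − 11 = 0  (binding)
  C2: 13 − 13 = 0  (binding)
  C3: 16 − 12 = 4  (slack)

Optimal: p = 1, q = 2
Binding: C1, C2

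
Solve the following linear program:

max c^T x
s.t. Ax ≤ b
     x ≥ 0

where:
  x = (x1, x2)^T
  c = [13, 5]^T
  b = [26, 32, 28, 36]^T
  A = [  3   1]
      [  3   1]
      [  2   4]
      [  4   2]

Evaluate the objective at each vertex of the feasible region:
  z(0, 0) = 0
  z(8.667, 0) = 112.7
  z(8, 2) = 114  ←
  z(7.333, 3.333) = 112
  z(0, 7) = 35
The maximum is at x1 = 8, x2 = 2.

x1 = 8, x2 = 2, z = 114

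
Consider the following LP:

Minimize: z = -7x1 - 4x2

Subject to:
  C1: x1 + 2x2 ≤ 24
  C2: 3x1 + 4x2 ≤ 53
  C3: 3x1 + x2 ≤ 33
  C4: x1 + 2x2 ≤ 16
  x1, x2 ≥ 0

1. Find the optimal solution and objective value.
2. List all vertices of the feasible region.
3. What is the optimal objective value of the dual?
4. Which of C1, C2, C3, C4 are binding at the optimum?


1. x1 = 10, x2 = 3, z = -82
2. (0, 0), (11, 0), (10, 3), (0, 8)
3. -82
4. C3, C4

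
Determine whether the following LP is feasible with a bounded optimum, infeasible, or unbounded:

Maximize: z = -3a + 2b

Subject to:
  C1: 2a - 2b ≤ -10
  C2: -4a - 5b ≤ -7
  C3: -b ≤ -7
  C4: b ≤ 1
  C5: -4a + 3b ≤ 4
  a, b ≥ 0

Infeasible (no feasible solution exists)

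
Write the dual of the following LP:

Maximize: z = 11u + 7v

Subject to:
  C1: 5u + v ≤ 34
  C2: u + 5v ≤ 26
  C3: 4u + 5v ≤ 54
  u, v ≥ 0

Primal max cᵀx s.t. Ax ≤ b, x ≥ 0  →  Dual min bᵀy s.t. Aᵀy ≥ c, y ≥ 0.

Minimize: z = 34y1 + 26y2 + 54y3

Subject to:
  5y1 + y2 + 4y3 ≥ 11
  y1 + 5y2 + 5y3 ≥ 7
  y1, y2, y3 ≥ 0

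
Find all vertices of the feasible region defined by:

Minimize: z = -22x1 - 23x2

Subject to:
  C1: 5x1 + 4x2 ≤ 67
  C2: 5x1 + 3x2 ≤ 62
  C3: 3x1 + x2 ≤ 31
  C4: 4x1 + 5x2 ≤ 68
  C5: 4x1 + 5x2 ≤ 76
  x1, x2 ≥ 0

(0, 0), (10.33, 0), (8.143, 6.571), (7, 8), (0, 13.6)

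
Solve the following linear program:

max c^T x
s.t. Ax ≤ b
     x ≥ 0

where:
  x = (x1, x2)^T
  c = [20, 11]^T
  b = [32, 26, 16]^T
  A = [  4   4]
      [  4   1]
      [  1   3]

Evaluate the objective at each vertex of the feasible region:
  z(0, 0) = 0
  z(6.5, 0) = 130
  z(6, 2) = 142  ←
  z(4, 4) = 124
  z(0, 5.333) = 58.67
The maximum is at x1 = 6, x2 = 2.

x1 = 6, x2 = 2, z = 142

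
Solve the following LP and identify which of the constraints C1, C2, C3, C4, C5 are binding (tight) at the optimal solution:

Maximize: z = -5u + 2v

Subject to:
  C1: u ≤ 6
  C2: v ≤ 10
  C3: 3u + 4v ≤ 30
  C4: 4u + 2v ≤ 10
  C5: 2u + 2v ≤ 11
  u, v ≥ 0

At u = 0, v = 5, compute slack b - a·x for each constraint:
  C1: 6 − 0 = 6  (slack)
  C2: 10 − 5 = 5  (slack)
  C3: 30 − 20 = 10  (slack)
  C4: 10 − 10 = 0  (binding)
  C5: 11 − 10 = 1  (slack)

Optimal: u = 0, v = 5
Binding: C4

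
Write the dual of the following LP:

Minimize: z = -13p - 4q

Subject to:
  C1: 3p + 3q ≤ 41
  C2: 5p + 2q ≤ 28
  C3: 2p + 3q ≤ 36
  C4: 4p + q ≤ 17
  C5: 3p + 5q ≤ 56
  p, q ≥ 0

Primal min cᵀx s.t. Ax ≤ b, x ≥ 0  →  Dual max −bᵀy s.t. Aᵀy ≥ −c, y ≥ 0.

Maximize: z = -41y1 - 28y2 - 36y3 - 17y4 - 56y5

Subject to:
  3y1 + 5y2 + 2y3 + 4y4 + 3y5 ≥ 13
  3y1 + 2y2 + 3y3 + y4 + 5y5 ≥ 4
  y1, y2, y3, y4, y5 ≥ 0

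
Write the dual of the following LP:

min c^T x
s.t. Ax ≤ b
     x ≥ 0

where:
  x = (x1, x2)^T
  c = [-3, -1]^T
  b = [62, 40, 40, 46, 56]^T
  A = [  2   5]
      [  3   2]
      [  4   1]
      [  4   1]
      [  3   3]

Primal min cᵀx s.t. Ax ≤ b, x ≥ 0  →  Dual max −bᵀy s.t. Aᵀy ≥ −c, y ≥ 0.

Maximize: z = -62y1 - 40y2 - 40y3 - 46y4 - 56y5

Subject to:
  2y1 + 3y2 + 4y3 + 4y4 + 3y5 ≥ 3
  5y1 + 2y2 + y3 + y4 + 3y5 ≥ 1
  y1, y2, y3, y4, y5 ≥ 0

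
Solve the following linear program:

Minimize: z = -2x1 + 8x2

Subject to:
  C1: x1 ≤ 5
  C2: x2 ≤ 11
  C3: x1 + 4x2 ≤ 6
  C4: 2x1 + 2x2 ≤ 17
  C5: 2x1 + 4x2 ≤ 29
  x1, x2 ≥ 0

Evaluate the objective at each vertex of the feasible region:
  z(0, 0) = 0
  z(5, 0) = -10  ←
  z(5, 0.25) = -8
  z(0, 1.5) = 12
The minimum is at x1 = 5, x2 = 0.

x1 = 5, x2 = 0, z = -10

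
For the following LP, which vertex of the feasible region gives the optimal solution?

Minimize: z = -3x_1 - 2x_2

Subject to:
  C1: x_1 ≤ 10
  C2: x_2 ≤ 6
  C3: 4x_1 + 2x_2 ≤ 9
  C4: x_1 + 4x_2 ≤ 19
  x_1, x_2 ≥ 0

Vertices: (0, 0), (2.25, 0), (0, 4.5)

Evaluate the objective at each vertex of the feasible region:
  z(0, 0) = 0
  z(2.25, 0) = -6.75
  z(0, 4.5) = -9  ←
The minimum is at x_1 = 0, x_2 = 4.5.

(0, 4.5)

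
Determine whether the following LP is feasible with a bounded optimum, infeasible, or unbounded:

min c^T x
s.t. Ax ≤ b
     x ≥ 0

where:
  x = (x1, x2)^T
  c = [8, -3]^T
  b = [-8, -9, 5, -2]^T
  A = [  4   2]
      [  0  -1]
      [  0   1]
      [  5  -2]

Infeasible (no feasible solution exists)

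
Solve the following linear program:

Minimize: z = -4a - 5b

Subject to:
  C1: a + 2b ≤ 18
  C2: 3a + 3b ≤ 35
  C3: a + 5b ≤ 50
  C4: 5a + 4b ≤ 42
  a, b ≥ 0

Evaluate the objective at each vertex of the feasible region:
  z(0, 0) = 0
  z(8.4, 0) = -33.6
  z(2, 8) = -48  ←
  z(0, 9) = -45
The minimum is at a = 2, b = 8.

a = 2, b = 8, z = -48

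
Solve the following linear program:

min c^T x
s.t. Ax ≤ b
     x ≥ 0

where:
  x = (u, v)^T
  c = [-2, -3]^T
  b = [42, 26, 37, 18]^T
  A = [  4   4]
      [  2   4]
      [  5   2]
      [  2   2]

Evaluate the objective at each vertex of the feasible region:
  z(0, 0) = 0
  z(7.4, 0) = -14.8
  z(6.333, 2.667) = -20.67
  z(5, 4) = -22  ←
  z(0, 6.5) = -19.5
The minimum is at u = 5, v = 4.

u = 5, v = 4, z = -22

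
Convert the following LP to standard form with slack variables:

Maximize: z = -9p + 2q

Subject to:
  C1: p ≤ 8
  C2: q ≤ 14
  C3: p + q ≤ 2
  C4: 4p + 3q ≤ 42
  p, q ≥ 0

max z = -9p + 2q

s.t.
  p + s1 = 8
  q + s2 = 14
  p + q + s3 = 2
  4p + 3q + s4 = 42
  p, q, s1, s2, s3, s4 ≥ 0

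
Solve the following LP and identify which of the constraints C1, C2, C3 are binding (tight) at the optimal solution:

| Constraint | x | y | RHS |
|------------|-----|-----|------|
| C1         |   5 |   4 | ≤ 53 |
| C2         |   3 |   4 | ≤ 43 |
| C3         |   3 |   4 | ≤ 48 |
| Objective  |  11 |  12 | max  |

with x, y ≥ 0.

At x = 5, y = 7, compute slack b - a·x for each constraint:
  C1: 53 − 53 = 0  (binding)
  C2: 43 − 43 = 0  (binding)
  C3: 48 − 43 = 5  (slack)

Optimal: x = 5, y = 7
Binding: C1, C2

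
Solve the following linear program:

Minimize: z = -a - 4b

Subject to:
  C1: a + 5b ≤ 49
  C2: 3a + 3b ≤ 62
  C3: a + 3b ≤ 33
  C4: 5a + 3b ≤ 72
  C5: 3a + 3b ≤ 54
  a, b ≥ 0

Evaluate the objective at each vertex of the feasible region:
  z(0, 0) = 0
  z(14.4, 0) = -14.4
  z(9.75, 7.75) = -40.75
  z(9, 8) = -41  ←
  z(0, 9.8) = -39.2
The minimum is at a = 9, b = 8.

a = 9, b = 8, z = -41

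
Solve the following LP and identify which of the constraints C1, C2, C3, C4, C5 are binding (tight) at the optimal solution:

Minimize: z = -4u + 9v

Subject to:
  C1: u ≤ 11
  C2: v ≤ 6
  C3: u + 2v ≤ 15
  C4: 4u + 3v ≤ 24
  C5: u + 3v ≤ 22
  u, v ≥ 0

At u = 6, v = 0, compute slack b - a·x for each constraint:
  C1: 11 − 6 = 5  (slack)
  C2: 6 − 0 = 6  (slack)
  C3: 15 − 6 = 9  (slack)
  C4: 24 − 24 = 0  (binding)
  C5: 22 − 6 = 16  (slack)

Optimal: u = 6, v = 0
Binding: C4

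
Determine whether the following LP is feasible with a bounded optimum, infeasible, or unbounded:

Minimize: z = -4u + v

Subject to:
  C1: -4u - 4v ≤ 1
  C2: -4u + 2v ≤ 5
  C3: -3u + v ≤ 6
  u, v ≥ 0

Unbounded (objective can decrease without bound)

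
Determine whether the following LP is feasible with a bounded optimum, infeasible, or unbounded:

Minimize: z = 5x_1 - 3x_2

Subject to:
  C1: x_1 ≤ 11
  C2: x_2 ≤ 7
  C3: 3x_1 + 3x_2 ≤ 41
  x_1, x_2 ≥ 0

Feasible with a bounded optimal solution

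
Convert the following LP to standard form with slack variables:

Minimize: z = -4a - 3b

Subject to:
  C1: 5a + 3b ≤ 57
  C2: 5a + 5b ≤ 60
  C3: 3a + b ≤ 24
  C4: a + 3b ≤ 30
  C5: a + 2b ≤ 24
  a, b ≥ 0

min z = -4a - 3b

s.t.
  5a + 3b + s1 = 57
  5a + 5b + s2 = 60
  3a + b + s3 = 24
  a + 3b + s4 = 30
  a + 2b + s5 = 24
  a, b, s1, s2, s3, s4, s5 ≥ 0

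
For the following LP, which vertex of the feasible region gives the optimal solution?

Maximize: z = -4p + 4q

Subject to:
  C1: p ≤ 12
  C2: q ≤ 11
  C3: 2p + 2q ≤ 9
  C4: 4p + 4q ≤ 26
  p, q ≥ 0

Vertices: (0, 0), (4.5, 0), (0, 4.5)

Evaluate the objective at each vertex of the feasible region:
  z(0, 0) = 0
  z(4.5, 0) = -18
  z(0, 4.5) = 18  ←
The maximum is at p = 0, q = 4.5.

(0, 4.5)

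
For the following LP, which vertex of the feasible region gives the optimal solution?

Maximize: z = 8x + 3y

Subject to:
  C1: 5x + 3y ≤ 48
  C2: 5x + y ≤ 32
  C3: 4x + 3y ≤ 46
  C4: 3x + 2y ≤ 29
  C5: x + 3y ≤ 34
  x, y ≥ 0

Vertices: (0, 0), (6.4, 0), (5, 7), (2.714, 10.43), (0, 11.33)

Evaluate the objective at each vertex of the feasible region:
  z(0, 0) = 0
  z(6.4, 0) = 51.2
  z(5, 7) = 61  ←
  z(2.714, 10.43) = 53
  z(0, 11.33) = 34
The maximum is at x = 5, y = 7.

(5, 7)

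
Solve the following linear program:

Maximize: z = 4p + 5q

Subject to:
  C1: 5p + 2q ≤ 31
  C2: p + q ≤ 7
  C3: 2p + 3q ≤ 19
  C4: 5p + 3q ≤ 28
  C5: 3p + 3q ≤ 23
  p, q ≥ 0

Evaluate the objective at each vertex of the feasible region:
  z(0, 0) = 0
  z(5.6, 0) = 22.4
  z(3.5, 3.5) = 31.5
  z(2, 5) = 33  ←
  z(0, 6.333) = 31.67
The maximum is at p = 2, q = 5.

p = 2, q = 5, z = 33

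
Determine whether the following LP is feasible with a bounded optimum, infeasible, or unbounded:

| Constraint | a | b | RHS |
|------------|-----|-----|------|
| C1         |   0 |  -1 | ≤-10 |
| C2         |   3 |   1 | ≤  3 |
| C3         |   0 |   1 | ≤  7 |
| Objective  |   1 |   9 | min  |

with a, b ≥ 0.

Infeasible (no feasible solution exists)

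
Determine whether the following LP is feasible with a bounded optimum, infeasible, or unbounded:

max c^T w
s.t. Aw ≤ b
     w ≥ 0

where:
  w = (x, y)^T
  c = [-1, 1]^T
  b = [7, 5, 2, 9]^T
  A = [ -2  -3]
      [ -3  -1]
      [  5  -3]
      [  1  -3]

Unbounded (objective can increase without bound)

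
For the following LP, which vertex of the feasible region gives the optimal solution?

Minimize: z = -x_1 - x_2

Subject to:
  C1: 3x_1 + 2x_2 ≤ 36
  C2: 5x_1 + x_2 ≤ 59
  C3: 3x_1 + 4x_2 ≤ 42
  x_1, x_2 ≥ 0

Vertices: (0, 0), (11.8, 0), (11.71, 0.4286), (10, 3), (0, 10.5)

Evaluate the objective at each vertex of the feasible region:
  z(0, 0) = 0
  z(11.8, 0) = -11.8
  z(11.71, 0.4286) = -12.14
  z(10, 3) = -13  ←
  z(0, 10.5) = -10.5
The minimum is at x_1 = 10, x_2 = 3.

(10, 3)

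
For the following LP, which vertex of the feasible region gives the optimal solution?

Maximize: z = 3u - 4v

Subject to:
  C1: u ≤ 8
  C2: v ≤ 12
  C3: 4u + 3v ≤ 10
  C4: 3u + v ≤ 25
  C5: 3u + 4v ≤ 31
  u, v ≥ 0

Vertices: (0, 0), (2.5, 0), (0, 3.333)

Evaluate the objective at each vertex of the feasible region:
  z(0, 0) = 0
  z(2.5, 0) = 7.5  ←
  z(0, 3.333) = -13.33
The maximum is at u = 2.5, v = 0.

(2.5, 0)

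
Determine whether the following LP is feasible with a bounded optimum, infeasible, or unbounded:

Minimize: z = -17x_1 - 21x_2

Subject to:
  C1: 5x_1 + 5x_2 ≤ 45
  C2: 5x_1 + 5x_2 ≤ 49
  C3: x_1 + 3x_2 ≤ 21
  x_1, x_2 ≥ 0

Feasible with a bounded optimal solution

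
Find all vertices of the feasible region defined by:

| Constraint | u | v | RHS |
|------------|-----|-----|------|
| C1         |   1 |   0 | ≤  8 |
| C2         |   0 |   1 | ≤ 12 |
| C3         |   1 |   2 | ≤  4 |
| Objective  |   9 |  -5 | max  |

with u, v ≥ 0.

(0, 0), (4, 0), (0, 2)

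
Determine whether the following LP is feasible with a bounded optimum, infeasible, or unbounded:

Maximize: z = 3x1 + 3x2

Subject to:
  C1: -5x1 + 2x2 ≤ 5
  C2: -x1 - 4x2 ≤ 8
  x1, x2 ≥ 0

Unbounded (objective can increase without bound)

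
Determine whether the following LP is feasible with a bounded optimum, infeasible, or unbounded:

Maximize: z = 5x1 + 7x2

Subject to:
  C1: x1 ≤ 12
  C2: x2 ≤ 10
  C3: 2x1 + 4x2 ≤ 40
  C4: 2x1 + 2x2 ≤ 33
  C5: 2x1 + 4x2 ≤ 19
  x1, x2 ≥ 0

Feasible with a bounded optimal solution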